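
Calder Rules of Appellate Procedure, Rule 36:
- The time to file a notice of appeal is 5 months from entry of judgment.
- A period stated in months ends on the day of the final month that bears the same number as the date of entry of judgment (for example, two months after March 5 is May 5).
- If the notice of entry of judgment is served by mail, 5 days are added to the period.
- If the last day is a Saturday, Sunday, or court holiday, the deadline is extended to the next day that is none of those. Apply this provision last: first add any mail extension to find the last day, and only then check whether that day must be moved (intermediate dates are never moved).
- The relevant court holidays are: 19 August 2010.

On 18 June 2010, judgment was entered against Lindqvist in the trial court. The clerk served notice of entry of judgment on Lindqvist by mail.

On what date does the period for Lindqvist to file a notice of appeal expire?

5 months after 18 June 2010 is November 18, 2010.
Service was by mail, adding 5 days: November 18, 2010 + 5 days = November 23, 2010.
November 23, 2010 is a Tuesday and not a court holiday, so no extension applies.

November 23, 2010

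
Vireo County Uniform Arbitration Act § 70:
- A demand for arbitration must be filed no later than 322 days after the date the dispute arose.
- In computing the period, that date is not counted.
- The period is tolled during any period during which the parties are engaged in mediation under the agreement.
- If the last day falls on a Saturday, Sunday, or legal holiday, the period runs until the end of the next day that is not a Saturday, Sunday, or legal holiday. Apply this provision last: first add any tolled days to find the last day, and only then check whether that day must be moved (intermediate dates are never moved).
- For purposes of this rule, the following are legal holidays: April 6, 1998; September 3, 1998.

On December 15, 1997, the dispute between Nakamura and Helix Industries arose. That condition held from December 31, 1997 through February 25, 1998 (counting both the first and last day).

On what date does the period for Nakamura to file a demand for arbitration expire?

December 29, 1998

322 days after December 15, 1997 is November 2, 1998.
From December 31, 1997 through February 25, 1998 inclusive is 57 days; tolling adds 57 days: November 2, 1998 + 57 days = December 29, 1998.
December 29, 1998 is a Tuesday and not a legal holiday, so no extension applies.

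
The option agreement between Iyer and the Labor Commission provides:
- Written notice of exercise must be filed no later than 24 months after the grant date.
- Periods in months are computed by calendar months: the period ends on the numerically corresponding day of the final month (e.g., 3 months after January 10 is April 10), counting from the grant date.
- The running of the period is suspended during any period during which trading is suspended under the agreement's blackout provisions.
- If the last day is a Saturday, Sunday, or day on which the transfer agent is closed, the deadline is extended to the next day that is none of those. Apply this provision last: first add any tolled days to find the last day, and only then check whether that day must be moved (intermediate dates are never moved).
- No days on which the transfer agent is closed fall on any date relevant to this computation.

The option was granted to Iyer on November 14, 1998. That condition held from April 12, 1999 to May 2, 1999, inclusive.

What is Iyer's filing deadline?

December 5, 2000

24 months after November 14, 1998 is November 14, 2000.
From April 12, 1999 through May 2, 1999 inclusive is 21 days; tolling adds 21 days: November 14, 2000 + 21 days = December 5, 2000.
December 5, 2000 is a Tuesday and not a day on which the transfer agent is closed, so no extension applies.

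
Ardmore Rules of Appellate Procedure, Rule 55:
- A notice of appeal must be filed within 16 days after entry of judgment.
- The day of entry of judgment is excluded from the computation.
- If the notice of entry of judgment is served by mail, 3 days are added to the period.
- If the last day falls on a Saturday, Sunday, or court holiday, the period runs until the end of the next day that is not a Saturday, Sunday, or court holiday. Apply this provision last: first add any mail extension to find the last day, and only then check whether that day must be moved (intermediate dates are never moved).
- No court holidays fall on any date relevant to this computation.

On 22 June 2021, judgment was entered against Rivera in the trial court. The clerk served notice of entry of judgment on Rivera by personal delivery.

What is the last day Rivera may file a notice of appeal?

July 8, 2021

16 days after 22 June 2021 is July 8, 2021.
Service was not by mail, so no mail extension applies.
July 8, 2021 is a Thursday and not a court holiday, so no extension applies.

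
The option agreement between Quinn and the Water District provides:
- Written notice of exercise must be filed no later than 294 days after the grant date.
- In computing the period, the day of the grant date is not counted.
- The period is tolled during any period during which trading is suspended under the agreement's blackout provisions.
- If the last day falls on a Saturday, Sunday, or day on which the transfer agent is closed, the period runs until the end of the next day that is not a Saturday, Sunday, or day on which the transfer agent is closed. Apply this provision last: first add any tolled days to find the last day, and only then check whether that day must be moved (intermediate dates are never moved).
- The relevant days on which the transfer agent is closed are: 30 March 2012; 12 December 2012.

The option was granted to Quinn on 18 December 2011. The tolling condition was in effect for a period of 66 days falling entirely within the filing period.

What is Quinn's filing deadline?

294 days after 18 December 2011 is October 7, 2012.
Tolling adds 66 days: October 7, 2012 + 66 days = December 12, 2012.
December 12, 2012 is a listed holiday. The next qualifying day is December 13, 2012.

December 13, 2012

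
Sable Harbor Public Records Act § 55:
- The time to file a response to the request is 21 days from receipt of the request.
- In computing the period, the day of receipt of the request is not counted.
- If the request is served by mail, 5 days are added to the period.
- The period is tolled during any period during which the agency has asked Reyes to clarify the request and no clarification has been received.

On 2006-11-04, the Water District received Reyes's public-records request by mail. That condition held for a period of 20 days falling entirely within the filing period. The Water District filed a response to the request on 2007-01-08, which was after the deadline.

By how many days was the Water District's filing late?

19 days

21 days after 2006-11-04 is November 25, 2006.
Service was by mail, adding 5 days: November 25, 2006 + 5 days = November 30, 2006.
Tolling adds 20 days: November 30, 2006 + 20 days = December 20, 2006.
The deadline is December 20, 2006; from December 20, 2006 to January 8, 2007 is 19 days.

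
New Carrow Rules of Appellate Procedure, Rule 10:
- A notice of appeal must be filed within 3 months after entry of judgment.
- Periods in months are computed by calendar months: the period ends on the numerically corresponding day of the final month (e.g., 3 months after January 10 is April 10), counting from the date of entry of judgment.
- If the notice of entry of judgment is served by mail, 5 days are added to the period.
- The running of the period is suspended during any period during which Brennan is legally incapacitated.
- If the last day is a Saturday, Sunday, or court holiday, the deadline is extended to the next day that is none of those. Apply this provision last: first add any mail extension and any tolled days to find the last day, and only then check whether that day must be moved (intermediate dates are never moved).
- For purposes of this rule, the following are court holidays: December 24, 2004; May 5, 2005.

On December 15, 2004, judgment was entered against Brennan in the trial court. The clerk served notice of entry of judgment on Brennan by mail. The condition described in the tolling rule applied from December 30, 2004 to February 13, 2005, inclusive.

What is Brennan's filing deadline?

3 months after December 15, 2004 is March 15, 2005.
Service was by mail, adding 5 days: March 15, 2005 + 5 days = March 20, 2005.
From December 30, 2004 through February 13, 2005 inclusive is 46 days; tolling adds 46 days: March 20, 2005 + 46 days = May 5, 2005.
May 5, 2005 is a listed holiday. The next qualifying day is May 6, 2005.

May 6, 2005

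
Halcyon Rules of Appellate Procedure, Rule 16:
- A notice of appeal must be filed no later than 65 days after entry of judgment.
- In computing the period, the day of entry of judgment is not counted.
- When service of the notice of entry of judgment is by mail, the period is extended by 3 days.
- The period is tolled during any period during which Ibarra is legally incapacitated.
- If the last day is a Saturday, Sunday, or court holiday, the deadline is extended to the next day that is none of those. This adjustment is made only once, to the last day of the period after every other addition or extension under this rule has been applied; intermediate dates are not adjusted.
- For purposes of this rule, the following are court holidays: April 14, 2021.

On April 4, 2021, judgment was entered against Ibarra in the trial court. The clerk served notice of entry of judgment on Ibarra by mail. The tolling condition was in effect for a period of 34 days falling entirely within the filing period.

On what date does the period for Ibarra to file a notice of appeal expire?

65 days after April 4, 2021 is June 8, 2021.
Service was by mail, adding 3 days: June 8, 2021 + 3 days = June 11, 2021.
Tolling adds 34 days: June 11, 2021 + 34 days = July 15, 2021.
July 15, 2021 is a Thursday and not a court holiday, so no extension applies.

July 15, 2021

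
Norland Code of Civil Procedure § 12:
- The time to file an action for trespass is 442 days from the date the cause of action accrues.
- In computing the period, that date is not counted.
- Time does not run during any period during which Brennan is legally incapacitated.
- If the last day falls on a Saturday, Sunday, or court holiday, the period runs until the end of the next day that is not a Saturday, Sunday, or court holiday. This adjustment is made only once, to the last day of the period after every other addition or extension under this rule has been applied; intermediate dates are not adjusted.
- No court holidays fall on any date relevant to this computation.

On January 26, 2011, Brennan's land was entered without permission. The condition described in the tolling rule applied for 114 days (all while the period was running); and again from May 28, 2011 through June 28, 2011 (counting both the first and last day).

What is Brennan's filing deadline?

442 days after January 26, 2011 is April 12, 2012.
Tolling adds 114 days: April 12, 2012 + 114 days = August 4, 2012.
From May 28, 2011 through June 28, 2011 inclusive is 32 days; tolling adds 32 days: August 4, 2012 + 32 days = September 5, 2012.
September 5, 2012 is a Wednesday and not a court holiday, so no extension applies.

September 5, 2012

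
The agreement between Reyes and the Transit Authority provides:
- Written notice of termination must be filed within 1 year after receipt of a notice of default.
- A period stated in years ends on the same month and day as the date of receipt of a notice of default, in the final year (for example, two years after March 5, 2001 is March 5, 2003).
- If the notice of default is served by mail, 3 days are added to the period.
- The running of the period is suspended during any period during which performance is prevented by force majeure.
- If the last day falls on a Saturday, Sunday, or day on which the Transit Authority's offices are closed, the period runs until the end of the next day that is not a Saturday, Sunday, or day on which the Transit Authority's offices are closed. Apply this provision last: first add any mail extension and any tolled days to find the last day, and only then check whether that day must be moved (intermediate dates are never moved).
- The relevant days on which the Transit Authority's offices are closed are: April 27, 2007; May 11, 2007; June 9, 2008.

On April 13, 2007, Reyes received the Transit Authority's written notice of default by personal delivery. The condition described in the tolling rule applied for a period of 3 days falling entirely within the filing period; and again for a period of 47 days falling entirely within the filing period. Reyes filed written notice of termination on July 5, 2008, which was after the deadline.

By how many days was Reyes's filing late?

1 year after April 13, 2007 is April 13, 2008.
Service was not by mail, so no mail extension applies.
Tolling adds 3 days: April 13, 2008 + 3 days = April 16, 2008.
Tolling adds 47 days: April 16, 2008 + 47 days = June 2, 2008.
June 2, 2008 is a Monday and not a day on which the Transit Authority's offices are closed, so no extension applies.
The deadline is June 2, 2008; from June 2, 2008 to July 5, 2008 is 33 days.

33 days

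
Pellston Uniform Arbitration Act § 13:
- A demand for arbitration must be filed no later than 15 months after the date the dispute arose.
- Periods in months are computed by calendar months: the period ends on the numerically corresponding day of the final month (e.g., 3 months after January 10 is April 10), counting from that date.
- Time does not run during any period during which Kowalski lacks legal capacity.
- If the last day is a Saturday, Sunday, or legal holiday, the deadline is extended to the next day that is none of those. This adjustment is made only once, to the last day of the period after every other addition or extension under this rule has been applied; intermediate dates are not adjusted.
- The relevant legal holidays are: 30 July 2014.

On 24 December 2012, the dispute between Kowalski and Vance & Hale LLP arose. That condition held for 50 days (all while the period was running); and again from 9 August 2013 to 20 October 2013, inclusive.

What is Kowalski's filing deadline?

15 months after 24 December 2012 is March 24, 2014.
Tolling adds 50 days: March 24, 2014 + 50 days = May 13, 2014.
From August 9, 2013 through October 20, 2013 inclusive is 73 days; tolling adds 73 days: May 13, 2014 + 73 days = July 25, 2014.
July 25, 2014 is a Friday and not a legal holiday, so no extension applies.

July 25, 2014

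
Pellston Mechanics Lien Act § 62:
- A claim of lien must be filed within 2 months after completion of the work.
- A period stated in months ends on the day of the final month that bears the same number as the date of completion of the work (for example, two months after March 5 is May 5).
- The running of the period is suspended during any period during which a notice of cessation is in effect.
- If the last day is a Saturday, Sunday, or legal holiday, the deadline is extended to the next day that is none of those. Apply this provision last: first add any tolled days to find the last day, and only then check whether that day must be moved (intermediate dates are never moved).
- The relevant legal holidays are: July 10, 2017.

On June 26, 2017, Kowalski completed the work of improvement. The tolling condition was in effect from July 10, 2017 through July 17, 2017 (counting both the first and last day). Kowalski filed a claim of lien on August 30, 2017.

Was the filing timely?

2 months after June 26, 2017 is August 26, 2017.
From July 10, 2017 through July 17, 2017 inclusive is 8 days; tolling adds 8 days: August 26, 2017 + 8 days = September 3, 2017.
September 3, 2017 is Sunday. The next qualifying day is September 4, 2017.
The deadline is September 4, 2017; the filing on August 30, 2017 is on or before that date.

Yes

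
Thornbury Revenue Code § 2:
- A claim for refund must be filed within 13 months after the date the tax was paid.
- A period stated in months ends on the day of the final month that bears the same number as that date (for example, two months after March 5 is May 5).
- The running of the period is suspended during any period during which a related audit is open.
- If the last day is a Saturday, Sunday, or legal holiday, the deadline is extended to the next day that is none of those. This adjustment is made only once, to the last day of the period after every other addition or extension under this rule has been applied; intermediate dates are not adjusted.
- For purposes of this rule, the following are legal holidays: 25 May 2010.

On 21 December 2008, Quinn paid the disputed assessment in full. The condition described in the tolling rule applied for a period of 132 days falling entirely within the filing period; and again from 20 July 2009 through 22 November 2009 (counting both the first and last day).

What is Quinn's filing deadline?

13 months after 21 December 2008 is January 21, 2010.
Tolling adds 132 days: January 21, 2010 + 132 days = June 2, 2010.
From July 20, 2009 through November 22, 2009 inclusive is 126 days; tolling adds 126 days: June 2, 2010 + 126 days = October 6, 2010.
October 6, 2010 is a Wednesday and not a legal holiday, so no extension applies.

October 6, 2010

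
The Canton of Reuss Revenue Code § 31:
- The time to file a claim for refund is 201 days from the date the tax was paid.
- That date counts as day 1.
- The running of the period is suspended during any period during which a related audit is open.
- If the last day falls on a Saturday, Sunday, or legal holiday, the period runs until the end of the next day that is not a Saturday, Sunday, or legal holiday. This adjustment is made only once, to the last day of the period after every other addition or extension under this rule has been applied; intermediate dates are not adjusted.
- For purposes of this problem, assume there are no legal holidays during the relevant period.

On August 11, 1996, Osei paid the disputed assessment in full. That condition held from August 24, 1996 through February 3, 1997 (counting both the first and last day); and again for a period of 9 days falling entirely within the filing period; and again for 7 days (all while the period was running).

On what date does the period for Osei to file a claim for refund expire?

August 26, 1997

Counting August 11, 1996 as day 1, day 201 is February 27, 1997.
From August 24, 1996 through February 3, 1997 inclusive is 164 days; tolling adds 164 days: February 27, 1997 + 164 days = August 10, 1997.
Tolling adds 9 days: August 10, 1997 + 9 days = August 19, 1997.
Tolling adds 7 days: August 19, 1997 + 7 days = August 26, 1997.
August 26, 1997 is a Tuesday and not a legal holiday, so no extension applies.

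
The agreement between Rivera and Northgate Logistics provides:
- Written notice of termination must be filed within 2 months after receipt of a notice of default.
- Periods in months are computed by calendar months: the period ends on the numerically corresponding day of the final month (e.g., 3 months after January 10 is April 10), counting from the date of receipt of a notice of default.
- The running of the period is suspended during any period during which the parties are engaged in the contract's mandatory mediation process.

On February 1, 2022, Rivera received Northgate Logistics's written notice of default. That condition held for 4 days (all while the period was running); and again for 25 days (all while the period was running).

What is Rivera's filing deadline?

April 30, 2022

2 months after February 1, 2022 is April 1, 2022.
Tolling adds 4 days: April 1, 2022 + 4 days = April 5, 2022.
Tolling adds 25 days: April 5, 2022 + 25 days = April 30, 2022.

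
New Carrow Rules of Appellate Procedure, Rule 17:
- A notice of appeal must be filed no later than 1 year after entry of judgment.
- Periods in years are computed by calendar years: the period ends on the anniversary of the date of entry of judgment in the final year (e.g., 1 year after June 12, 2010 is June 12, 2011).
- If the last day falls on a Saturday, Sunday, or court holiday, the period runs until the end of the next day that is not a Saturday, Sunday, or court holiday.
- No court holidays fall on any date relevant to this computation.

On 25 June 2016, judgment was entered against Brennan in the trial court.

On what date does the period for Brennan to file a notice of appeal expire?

1 year after 25 June 2016 is June 25, 2017.
June 25, 2017 is Sunday. The next qualifying day is June 26, 2017.

June 26, 2017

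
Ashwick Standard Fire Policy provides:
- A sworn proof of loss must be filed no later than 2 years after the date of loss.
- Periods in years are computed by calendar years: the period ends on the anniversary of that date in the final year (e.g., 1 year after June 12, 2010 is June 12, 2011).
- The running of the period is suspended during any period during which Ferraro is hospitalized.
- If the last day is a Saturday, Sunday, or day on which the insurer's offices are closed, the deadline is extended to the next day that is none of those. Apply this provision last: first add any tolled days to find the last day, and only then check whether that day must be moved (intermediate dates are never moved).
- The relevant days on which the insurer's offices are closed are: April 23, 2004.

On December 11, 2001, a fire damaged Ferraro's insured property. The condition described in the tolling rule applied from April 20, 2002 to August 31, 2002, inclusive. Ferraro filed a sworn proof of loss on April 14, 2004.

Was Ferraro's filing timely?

Yes

2 years after December 11, 2001 is December 11, 2003.
From April 20, 2002 through August 31, 2002 inclusive is 134 days; tolling adds 134 days: December 11, 2003 + 134 days = April 23, 2004.
April 23, 2004 is a listed holiday; April 24, 2004 is Saturday; April 25, 2004 is Sunday. The next qualifying day is April 26, 2004.
The deadline is April 26, 2004; the filing on April 14, 2004 is on or before that date.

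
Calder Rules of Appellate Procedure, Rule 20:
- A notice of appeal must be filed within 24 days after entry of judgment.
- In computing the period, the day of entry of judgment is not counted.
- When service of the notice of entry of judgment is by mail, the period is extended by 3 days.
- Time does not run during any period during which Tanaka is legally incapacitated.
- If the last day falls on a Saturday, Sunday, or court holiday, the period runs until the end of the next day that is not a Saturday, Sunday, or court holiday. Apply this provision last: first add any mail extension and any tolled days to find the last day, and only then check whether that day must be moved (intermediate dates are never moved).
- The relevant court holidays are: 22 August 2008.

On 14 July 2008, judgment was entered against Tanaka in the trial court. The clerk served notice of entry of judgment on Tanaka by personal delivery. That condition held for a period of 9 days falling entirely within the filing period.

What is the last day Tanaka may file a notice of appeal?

24 days after 14 July 2008 is August 7, 2008.
Service was not by mail, so no mail extension applies.
Tolling adds 9 days: August 7, 2008 + 9 days = August 16, 2008.
August 16, 2008 is Saturday; August 17, 2008 is Sunday. The next qualifying day is August 18, 2008.

August 18, 2008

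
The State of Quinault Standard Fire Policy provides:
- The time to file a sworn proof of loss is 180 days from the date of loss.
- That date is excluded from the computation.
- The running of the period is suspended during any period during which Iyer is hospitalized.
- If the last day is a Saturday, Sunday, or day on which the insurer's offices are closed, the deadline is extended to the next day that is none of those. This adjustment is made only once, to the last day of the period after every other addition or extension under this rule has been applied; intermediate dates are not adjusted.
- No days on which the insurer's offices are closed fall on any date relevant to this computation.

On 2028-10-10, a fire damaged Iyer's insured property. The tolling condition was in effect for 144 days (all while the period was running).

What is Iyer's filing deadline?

180 days after 2028-10-10 is April 8, 2029.
Tolling adds 144 days: April 8, 2029 + 144 days = August 30, 2029.
August 30, 2029 is a Thursday and not a day on which the insurer's offices are closed, so no extension applies.

August 30, 2029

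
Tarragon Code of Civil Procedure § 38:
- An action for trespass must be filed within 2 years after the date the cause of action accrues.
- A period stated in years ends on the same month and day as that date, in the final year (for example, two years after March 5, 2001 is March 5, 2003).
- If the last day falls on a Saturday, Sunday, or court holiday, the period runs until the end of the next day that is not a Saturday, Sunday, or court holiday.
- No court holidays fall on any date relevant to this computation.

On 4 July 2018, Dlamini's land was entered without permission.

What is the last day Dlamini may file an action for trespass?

2 years after 4 July 2018 is July 4, 2020.
July 4, 2020 is Saturday; July 5, 2020 is Sunday. The next qualifying day is July 6, 2020.

July 6, 2020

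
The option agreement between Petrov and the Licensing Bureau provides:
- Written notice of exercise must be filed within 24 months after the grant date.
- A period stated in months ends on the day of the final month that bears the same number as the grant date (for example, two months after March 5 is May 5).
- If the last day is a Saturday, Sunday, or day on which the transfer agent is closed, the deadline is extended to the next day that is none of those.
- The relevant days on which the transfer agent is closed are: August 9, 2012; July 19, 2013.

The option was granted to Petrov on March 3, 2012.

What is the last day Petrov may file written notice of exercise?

24 months after March 3, 2012 is March 3, 2014.
March 3, 2014 is a Monday and not a day on which the transfer agent is closed, so no extension applies.

March 3, 2014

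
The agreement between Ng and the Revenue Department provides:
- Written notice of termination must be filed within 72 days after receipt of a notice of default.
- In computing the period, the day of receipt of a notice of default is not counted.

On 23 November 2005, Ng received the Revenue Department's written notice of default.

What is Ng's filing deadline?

February 3, 2006

72 days after 23 November 2005 is February 3, 2006.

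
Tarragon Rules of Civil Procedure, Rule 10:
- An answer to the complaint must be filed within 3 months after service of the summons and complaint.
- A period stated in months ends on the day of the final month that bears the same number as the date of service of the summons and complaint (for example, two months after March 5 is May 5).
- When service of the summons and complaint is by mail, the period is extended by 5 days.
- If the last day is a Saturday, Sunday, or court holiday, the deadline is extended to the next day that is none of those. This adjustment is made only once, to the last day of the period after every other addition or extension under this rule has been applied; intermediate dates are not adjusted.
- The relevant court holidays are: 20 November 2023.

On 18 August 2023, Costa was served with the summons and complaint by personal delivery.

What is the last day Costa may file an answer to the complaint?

November 21, 2023

3 months after 18 August 2023 is November 18, 2023.
Service was not by mail, so no mail extension applies.
November 18, 2023 is Saturday; November 19, 2023 is Sunday; November 20, 2023 is a listed holiday. The next qualifying day is November 21, 2023.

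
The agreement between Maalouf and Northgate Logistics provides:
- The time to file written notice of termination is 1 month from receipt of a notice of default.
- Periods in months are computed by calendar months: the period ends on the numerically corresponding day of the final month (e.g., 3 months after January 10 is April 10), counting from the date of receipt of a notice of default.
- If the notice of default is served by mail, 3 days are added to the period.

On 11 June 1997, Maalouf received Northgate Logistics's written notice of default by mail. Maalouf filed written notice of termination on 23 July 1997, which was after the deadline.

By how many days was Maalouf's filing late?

9 days

1 month after 11 June 1997 is July 11, 1997.
Service was by mail, adding 3 days: July 11, 1997 + 3 days = July 14, 1997.
The deadline is July 14, 1997; from July 14, 1997 to July 23, 1997 is 9 days.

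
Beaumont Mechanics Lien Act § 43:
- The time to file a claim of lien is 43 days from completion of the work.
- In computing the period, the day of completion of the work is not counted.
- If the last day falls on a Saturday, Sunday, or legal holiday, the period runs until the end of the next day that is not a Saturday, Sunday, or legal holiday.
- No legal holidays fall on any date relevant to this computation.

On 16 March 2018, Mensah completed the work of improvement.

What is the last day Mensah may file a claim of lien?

April 30, 2018

43 days after 16 March 2018 is April 28, 2018.
April 28, 2018 is Saturday; April 29, 2018 is Sunday. The next qualifying day is April 30, 2018.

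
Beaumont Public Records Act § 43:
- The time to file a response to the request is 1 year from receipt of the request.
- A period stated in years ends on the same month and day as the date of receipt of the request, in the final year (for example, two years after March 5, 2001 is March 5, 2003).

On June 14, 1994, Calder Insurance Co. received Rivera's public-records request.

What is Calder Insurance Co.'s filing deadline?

June 14, 1995

1 year after June 14, 1994 is June 14, 1995.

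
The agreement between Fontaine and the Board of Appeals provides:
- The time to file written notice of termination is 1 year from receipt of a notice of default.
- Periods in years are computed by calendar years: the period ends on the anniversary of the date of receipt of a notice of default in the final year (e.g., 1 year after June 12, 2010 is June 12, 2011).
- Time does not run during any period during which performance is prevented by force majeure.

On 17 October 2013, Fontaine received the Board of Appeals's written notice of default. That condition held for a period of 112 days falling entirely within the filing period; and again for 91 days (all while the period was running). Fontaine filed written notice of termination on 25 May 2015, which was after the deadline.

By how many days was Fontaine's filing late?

1 year after 17 October 2013 is October 17, 2014.
Tolling adds 112 days: October 17, 2014 + 112 days = February 6, 2015.
Tolling adds 91 days: February 6, 2015 + 91 days = May 8, 2015.
The deadline is May 8, 2015; from May 8, 2015 to May 25, 2015 is 17 days.

17 days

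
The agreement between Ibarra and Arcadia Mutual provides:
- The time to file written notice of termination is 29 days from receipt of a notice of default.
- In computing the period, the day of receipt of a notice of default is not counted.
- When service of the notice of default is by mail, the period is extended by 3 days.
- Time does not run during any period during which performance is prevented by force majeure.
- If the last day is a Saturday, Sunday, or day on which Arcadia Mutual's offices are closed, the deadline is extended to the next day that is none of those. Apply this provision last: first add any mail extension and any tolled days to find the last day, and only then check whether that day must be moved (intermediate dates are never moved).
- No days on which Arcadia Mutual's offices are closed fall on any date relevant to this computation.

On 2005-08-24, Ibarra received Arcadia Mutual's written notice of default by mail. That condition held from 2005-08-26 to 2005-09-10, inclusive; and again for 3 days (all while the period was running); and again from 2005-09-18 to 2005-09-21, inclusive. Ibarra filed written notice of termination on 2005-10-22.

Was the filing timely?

29 days after 2005-08-24 is September 22, 2005.
Service was by mail, adding 3 days: September 22, 2005 + 3 days = September 25, 2005.
From August 26, 2005 through September 10, 2005 inclusive is 16 days; tolling adds 16 days: September 25, 2005 + 16 days = October 11, 2005.
Tolling adds 3 days: October 11, 2005 + 3 days = October 14, 2005.
From September 18, 2005 through September 21, 2005 inclusive is 4 days; tolling adds 4 days: October 14, 2005 + 4 days = October 18, 2005.
October 18, 2005 is a Tuesday and not a day on which Arcadia Mutual's offices are closed, so no extension applies.
The deadline is October 18, 2005; the filing on October 22, 2005 is after that date.

No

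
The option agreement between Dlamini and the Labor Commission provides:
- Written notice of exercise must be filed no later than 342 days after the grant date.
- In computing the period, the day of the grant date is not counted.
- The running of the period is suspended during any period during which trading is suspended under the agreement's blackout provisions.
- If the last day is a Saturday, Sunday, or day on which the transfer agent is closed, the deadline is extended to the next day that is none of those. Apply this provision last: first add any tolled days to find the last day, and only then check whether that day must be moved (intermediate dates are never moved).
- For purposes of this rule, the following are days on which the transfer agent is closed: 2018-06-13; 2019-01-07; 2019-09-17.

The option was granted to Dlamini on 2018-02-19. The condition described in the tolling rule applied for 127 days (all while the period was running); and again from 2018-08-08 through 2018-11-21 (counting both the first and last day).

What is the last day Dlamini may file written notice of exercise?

September 18, 2019

342 days after 2018-02-19 is January 27, 2019.
Tolling adds 127 days: January 27, 2019 + 127 days = June 3, 2019.
From August 8, 2018 through November 21, 2018 inclusive is 106 days; tolling adds 106 days: June 3, 2019 + 106 days = September 17, 2019.
September 17, 2019 is a listed holiday. The next qualifying day is September 18, 2019.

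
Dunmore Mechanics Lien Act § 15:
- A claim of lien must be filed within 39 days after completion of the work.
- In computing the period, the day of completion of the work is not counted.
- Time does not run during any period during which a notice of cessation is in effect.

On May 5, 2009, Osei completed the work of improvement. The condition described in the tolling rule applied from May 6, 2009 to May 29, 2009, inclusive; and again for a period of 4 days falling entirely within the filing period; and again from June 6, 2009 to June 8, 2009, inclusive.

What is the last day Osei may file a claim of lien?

July 14, 2009

39 days after May 5, 2009 is June 13, 2009.
From May 6, 2009 through May 29, 2009 inclusive is 24 days; tolling adds 24 days: June 13, 2009 + 24 days = July 7, 2009.
Tolling adds 4 days: July 7, 2009 + 4 days = July 11, 2009.
From June 6, 2009 through June 8, 2009 inclusive is 3 days; tolling adds 3 days: July 11, 2009 + 3 days = July 14, 2009.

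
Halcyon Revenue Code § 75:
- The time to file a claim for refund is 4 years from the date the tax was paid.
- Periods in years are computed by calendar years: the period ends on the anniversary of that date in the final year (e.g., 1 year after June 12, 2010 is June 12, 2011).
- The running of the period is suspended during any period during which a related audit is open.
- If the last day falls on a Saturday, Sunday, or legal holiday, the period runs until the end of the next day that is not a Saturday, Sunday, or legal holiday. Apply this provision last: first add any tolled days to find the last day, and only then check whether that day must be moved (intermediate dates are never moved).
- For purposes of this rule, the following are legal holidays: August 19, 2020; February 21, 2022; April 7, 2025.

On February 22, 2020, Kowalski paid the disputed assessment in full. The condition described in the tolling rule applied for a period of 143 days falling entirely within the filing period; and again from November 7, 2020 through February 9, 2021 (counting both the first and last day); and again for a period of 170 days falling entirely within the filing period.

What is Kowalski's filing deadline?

April 8, 2025

4 years after February 22, 2020 is February 22, 2024.
Tolling adds 143 days: February 22, 2024 + 143 days = July 14, 2024.
From November 7, 2020 through February 9, 2021 inclusive is 95 days; tolling adds 95 days: July 14, 2024 + 95 days = October 17, 2024.
Tolling adds 170 days: October 17, 2024 + 170 days = April 5, 2025.
April 5, 2025 is Saturday; April 6, 2025 is Sunday; April 7, 2025 is a listed holiday. The next qualifying day is April 8, 2025.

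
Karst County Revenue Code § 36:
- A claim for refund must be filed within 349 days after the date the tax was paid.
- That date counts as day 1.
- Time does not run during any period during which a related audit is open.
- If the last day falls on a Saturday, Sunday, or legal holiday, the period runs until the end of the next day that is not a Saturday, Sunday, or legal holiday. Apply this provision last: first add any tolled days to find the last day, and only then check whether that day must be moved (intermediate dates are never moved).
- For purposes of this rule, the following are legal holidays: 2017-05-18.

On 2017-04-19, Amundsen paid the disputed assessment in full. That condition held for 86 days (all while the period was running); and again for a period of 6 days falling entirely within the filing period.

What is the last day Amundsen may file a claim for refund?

Counting 2017-04-19 as day 1, day 349 is April 2, 2018.
Tolling adds 86 days: April 2, 2018 + 86 days = June 27, 2018.
Tolling adds 6 days: June 27, 2018 + 6 days = July 3, 2018.
July 3, 2018 is a Tuesday and not a legal holiday, so no extension applies.

July 3, 2018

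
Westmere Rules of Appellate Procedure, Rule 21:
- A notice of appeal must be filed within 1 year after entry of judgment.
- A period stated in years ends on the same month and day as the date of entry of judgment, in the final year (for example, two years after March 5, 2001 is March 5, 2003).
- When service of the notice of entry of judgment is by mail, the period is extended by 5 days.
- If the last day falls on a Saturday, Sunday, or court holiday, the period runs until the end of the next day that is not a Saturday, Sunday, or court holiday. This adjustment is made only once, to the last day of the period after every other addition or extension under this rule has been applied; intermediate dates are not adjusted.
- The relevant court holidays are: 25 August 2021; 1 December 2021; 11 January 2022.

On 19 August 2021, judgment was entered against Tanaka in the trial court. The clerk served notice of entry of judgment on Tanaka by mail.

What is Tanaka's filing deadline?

August 24, 2022

1 year after 19 August 2021 is August 19, 2022.
Service was by mail, adding 5 days: August 19, 2022 + 5 days = August 24, 2022.
August 24, 2022 is a Wednesday and not a court holiday, so no extension applies.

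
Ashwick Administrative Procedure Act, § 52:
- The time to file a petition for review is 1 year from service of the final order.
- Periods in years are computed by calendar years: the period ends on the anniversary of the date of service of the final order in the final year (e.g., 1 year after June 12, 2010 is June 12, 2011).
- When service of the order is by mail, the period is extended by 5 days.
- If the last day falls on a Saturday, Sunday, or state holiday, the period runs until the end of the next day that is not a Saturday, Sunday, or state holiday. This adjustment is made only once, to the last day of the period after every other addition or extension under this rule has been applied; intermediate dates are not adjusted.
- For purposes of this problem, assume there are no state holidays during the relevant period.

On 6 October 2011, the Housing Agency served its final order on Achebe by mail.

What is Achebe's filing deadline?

October 11, 2012

1 year after 6 October 2011 is October 6, 2012.
Service was by mail, adding 5 days: October 6, 2012 + 5 days = October 11, 2012.
October 11, 2012 is a Thursday and not a state holiday, so no extension applies.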